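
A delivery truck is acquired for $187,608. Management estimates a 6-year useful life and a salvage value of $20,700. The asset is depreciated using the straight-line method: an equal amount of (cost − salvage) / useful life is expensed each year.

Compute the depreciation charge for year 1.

Depreciable base = $187,608 − $20,700 = $166,908.
Annual expense = $166,908 / 6 = $27,818.

$27,818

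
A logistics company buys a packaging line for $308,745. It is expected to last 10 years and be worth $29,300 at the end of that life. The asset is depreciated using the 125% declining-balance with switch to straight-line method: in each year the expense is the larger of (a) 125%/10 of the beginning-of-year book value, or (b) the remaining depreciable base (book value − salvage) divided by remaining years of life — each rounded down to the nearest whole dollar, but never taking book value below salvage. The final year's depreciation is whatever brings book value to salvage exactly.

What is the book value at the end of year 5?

Depreciable base = $308,745 − $29,300 = $279,445.
Year 1: DB = ⌊$308,745 × 125%/10⌋ = $38,593; SL = ⌊$279,445/10⌋ = $27,944 → take DB $38,593. Book value $270,152.
Year 2: DB = ⌊$270,152 × 125%/10⌋ = $33,769; SL = ⌊$240,852/9⌋ = $26,761 → take DB $33,769. Book value $236,383.
Year 3: DB = ⌊$236,383 × 125%/10⌋ = $29,547; SL = ⌊$207,083/8⌋ = $25,885 → take DB $29,547. Book value $206,836.
Year 4: DB = ⌊$206,836 × 125%/10⌋ = $25,854; SL = ⌊$177,536/7⌋ = $25,362 → take DB $25,854. Book value $180,982.
Year 5: DB = ⌊$180,982 × 125%/10⌋ = $22,622; SL = ⌊$151,682/6⌋ = $25,280 → take SL $25,280. Book value $155,702.

$155,702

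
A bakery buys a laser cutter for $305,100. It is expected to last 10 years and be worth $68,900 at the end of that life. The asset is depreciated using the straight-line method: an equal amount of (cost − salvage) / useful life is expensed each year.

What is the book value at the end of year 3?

Depreciable base = $305,100 − $68,900 = $236,200.
Annual expense = $236,200 / 10 = $23,620.
End of year 1: book value $281,480.
End of year 2: book value $257,860.
End of year 3: book value $234,240.

$234,240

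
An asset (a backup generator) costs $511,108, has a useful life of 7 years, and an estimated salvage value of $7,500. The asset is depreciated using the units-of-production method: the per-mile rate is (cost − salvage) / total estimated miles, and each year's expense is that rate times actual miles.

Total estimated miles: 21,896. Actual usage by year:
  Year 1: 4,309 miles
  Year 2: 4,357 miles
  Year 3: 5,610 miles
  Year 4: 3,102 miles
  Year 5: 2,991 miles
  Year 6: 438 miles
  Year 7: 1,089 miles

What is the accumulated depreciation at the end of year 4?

$399,694

Depreciable base = $511,108 − $7,500 = $503,608.
Rate = $503,608 / 21,896 miles = $23 per mile.
Year 1: 4,309 × $23 = $99,107. Book value $412,001.
Year 2: 4,357 × $23 = $100,211. Book value $311,790.
Year 3: 5,610 × $23 = $129,030. Book value $182,760.
Year 4: 3,102 × $23 = $71,346. Book value $111,414.
Accumulated through year 4 = $511,108 − $111,414 = $399,694.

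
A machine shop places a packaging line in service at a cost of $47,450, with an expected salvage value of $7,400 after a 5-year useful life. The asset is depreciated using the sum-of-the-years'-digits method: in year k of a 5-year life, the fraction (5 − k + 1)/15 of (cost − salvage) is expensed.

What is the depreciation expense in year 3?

$8,010

Depreciable base = $47,450 − $7,400 = $40,050.
Sum of the years' digits = 5+4+3+2+1 = 15.
Year 1: $40,050 × 5/15 = $13,350. Book value $34,100.
Year 2: $40,050 × 4/15 = $10,680. Book value $23,420.
Year 3: $40,050 × 3/15 = $8,010. Book value $15,410.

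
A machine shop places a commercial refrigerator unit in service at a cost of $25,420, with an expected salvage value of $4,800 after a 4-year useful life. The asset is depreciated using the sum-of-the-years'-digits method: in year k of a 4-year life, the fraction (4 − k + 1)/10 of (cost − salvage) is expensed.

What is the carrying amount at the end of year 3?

Depreciable base = $25,420 − $4,800 = $20,620.
Sum of the years' digits = 4+3+2+1 = 10.
Year 1: $20,620 × 4/10 = $8,248. Book value $17,172.
Year 2: $20,620 × 3/10 = $6,186. Book value $10,986.
Year 3: $20,620 × 2/10 = $4,124. Book value $6,862.

$6,862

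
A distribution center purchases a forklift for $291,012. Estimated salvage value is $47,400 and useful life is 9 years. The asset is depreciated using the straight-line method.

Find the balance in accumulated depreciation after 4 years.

$108,272

Depreciable base = $291,012 − $47,400 = $243,612.
Annual expense = $243,612 / 9 = $27,068.
End of year 1: book value $263,944.
End of year 2: book value $236,876.
End of year 3: book value $209,808.
End of year 4: book value $182,740.
Accumulated through year 4 = $291,012 − $182,740 = $108,272.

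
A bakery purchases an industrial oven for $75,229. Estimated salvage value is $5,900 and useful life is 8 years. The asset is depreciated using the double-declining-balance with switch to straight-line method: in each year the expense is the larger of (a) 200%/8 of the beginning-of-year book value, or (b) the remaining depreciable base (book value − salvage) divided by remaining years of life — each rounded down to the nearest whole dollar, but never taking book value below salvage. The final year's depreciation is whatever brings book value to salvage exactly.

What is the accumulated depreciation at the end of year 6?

$61,839

Depreciable base = $75,229 − $5,900 = $69,329.
Year 1: DB = ⌊$75,229 × 200%/8⌋ = $18,807; SL = ⌊$69,329/8⌋ = $8,666 → take DB $18,807. Book value $56,422.
Year 2: DB = ⌊$56,422 × 200%/8⌋ = $14,105; SL = ⌊$50,522/7⌋ = $7,217 → take DB $14,105. Book value $42,317.
Year 3: DB = ⌊$42,317 × 200%/8⌋ = $10,579; SL = ⌊$36,417/6⌋ = $6,069 → take DB $10,579. Book value $31,738.
Year 4: DB = ⌊$31,738 × 200%/8⌋ = $7,934; SL = ⌊$25,838/5⌋ = $5,167 → take DB $7,934. Book value $23,804.
Year 5: DB = ⌊$23,804 × 200%/8⌋ = $5,951; SL = ⌊$17,904/4⌋ = $4,476 → take DB $5,951. Book value $17,853.
Year 6: DB = ⌊$17,853 × 200%/8⌋ = $4,463; SL = ⌊$11,953/3⌋ = $3,984 → take DB $4,463. Book value $13,390.
Accumulated through year 6 = $75,229 − $13,390 = $61,839.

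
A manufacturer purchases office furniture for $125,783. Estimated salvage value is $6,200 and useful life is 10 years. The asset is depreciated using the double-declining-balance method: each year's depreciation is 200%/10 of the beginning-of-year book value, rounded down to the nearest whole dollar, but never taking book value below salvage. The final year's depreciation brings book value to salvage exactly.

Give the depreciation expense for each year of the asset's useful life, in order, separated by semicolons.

$25,156; $20,125; $16,100; $12,880; $10,304; $8,243; $6,595; $5,276; $4,220; $10,684

Depreciable base = $125,783 − $6,200 = $119,583.
Year 1: ⌊$125,783 × 200%/10⌋ = $25,156. Book value $100,627.
Year 2: ⌊$100,627 × 200%/10⌋ = $20,125. Book value $80,502.
Year 3: ⌊$80,502 × 200%/10⌋ = $16,100. Book value $64,402.
Year 4: ⌊$64,402 × 200%/10⌋ = $12,880. Book value $51,522.
Year 5: ⌊$51,522 × 200%/10⌋ = $10,304. Book value $41,218.
Year 6: ⌊$41,218 × 200%/10⌋ = $8,243. Book value $32,975.
Year 7: ⌊$32,975 × 200%/10⌋ = $6,595. Book value $26,380.
Year 8: ⌊$26,380 × 200%/10⌋ = $5,276. Book value $21,104.
Year 9: ⌊$21,104 × 200%/10⌋ = $4,220. Book value $16,884.
Year 10 (final): $16,884 − $6,200 = $10,684. Book value $6,200.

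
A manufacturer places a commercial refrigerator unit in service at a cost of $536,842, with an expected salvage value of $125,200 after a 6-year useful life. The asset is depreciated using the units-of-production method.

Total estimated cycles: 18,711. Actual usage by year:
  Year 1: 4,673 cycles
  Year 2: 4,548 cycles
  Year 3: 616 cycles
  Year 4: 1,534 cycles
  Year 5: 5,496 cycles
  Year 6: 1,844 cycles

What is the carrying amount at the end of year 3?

Depreciable base = $536,842 − $125,200 = $411,642.
Rate = $411,642 / 18,711 cycles = $22 per cycle.
Year 1: 4,673 × $22 = $102,806. Book value $434,036.
Year 2: 4,548 × $22 = $100,056. Book value $333,980.
Year 3: 616 × $22 = $13,552. Book value $320,428.

$320,428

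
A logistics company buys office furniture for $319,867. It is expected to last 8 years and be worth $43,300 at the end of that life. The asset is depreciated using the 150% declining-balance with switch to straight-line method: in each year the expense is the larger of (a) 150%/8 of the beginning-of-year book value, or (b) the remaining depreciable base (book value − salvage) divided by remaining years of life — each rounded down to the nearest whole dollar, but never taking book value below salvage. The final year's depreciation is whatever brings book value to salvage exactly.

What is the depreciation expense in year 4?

Depreciable base = $319,867 − $43,300 = $276,567.
Year 1: DB = ⌊$319,867 × 150%/8⌋ = $59,975; SL = ⌊$276,567/8⌋ = $34,570 → take DB $59,975. Book value $259,892.
Year 2: DB = ⌊$259,892 × 150%/8⌋ = $48,729; SL = ⌊$216,592/7⌋ = $30,941 → take DB $48,729. Book value $211,163.
Year 3: DB = ⌊$211,163 × 150%/8⌋ = $39,593; SL = ⌊$167,863/6⌋ = $27,977 → take DB $39,593. Book value $171,570.
Year 4: DB = ⌊$171,570 × 150%/8⌋ = $32,169; SL = ⌊$128,270/5⌋ = $25,654 → take DB $32,169. Book value $139,401.

$32,169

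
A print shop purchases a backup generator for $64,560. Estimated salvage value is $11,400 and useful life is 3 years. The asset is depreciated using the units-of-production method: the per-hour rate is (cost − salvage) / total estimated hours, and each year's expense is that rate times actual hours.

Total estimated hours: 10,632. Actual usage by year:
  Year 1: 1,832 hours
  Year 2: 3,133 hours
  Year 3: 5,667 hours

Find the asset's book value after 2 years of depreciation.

$39,735

Depreciable base = $64,560 − $11,400 = $53,160.
Rate = $53,160 / 10,632 hours = $5 per hour.
Year 1: 1,832 × $5 = $9,160. Book value $55,400.
Year 2: 3,133 × $5 = $15,665. Book value $39,735.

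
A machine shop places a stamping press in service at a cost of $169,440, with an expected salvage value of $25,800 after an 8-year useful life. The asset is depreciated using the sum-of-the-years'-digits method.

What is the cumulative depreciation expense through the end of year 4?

Depreciable base = $169,440 − $25,800 = $143,640.
Sum of the years' digits = 8+7+6+5+4+3+2+1 = 36.
Year 1: $143,640 × 8/36 = $31,920. Book value $137,520.
Year 2: $143,640 × 7/36 = $27,930. Book value $109,590.
Year 3: $143,640 × 6/36 = $23,940. Book value $85,650.
Year 4: $143,640 × 5/36 = $19,950. Book value $65,700.
Accumulated through year 4 = $169,440 − $65,700 = $103,740.

$103,740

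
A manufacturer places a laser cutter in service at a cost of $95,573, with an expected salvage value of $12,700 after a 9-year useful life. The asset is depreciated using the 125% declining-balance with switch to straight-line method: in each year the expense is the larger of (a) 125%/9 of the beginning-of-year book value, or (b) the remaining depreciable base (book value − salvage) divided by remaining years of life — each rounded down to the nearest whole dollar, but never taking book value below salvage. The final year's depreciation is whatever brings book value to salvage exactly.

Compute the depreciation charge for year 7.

$7,970

Depreciable base = $95,573 − $12,700 = $82,873.
Year 1: DB = ⌊$95,573 × 125%/9⌋ = $13,274; SL = ⌊$82,873/9⌋ = $9,208 → take DB $13,274. Book value $82,299.
Year 2: DB = ⌊$82,299 × 125%/9⌋ = $11,430; SL = ⌊$69,599/8⌋ = $8,699 → take DB $11,430. Book value $70,869.
Year 3: DB = ⌊$70,869 × 125%/9⌋ = $9,842; SL = ⌊$58,169/7⌋ = $8,309 → take DB $9,842. Book value $61,027.
Year 4: DB = ⌊$61,027 × 125%/9⌋ = $8,475; SL = ⌊$48,327/6⌋ = $8,054 → take DB $8,475. Book value $52,552.
Year 5: DB = ⌊$52,552 × 125%/9⌋ = $7,298; SL = ⌊$39,852/5⌋ = $7,970 → take SL $7,970. Book value $44,582.
Year 6: DB = ⌊$44,582 × 125%/9⌋ = $6,191; SL = ⌊$31,882/4⌋ = $7,970 → take SL $7,970. Book value $36,612.
Year 7: DB = ⌊$36,612 × 125%/9⌋ = $5,085; SL = ⌊$23,912/3⌋ = $7,970 → take SL $7,970. Book value $28,642.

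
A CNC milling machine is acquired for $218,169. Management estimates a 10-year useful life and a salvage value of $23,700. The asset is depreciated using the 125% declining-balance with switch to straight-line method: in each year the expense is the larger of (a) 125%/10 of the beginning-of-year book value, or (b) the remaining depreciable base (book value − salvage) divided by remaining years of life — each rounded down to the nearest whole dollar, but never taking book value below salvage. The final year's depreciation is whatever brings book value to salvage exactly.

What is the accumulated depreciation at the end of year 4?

$90,281

Depreciable base = $218,169 − $23,700 = $194,469.
Year 1: DB = ⌊$218,169 × 125%/10⌋ = $27,271; SL = ⌊$194,469/10⌋ = $19,446 → take DB $27,271. Book value $190,898.
Year 2: DB = ⌊$190,898 × 125%/10⌋ = $23,862; SL = ⌊$167,198/9⌋ = $18,577 → take DB $23,862. Book value $167,036.
Year 3: DB = ⌊$167,036 × 125%/10⌋ = $20,879; SL = ⌊$143,336/8⌋ = $17,917 → take DB $20,879. Book value $146,157.
Year 4: DB = ⌊$146,157 × 125%/10⌋ = $18,269; SL = ⌊$122,457/7⌋ = $17,493 → take DB $18,269. Book value $127,888.
Accumulated through year 4 = $218,169 − $127,888 = $90,281.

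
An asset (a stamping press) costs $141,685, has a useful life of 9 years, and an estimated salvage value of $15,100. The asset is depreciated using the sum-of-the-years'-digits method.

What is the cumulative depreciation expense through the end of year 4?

Depreciable base = $141,685 − $15,100 = $126,585.
Sum of the years' digits = 9+8+7+6+5+4+3+2+1 = 45.
Year 1: $126,585 × 9/45 = $25,317. Book value $116,368.
Year 2: $126,585 × 8/45 = $22,504. Book value $93,864.
Year 3: $126,585 × 7/45 = $19,691. Book value $74,173.
Year 4: $126,585 × 6/45 = $16,878. Book value $57,295.
Accumulated through year 4 = $141,685 − $57,295 = $84,390.

$84,390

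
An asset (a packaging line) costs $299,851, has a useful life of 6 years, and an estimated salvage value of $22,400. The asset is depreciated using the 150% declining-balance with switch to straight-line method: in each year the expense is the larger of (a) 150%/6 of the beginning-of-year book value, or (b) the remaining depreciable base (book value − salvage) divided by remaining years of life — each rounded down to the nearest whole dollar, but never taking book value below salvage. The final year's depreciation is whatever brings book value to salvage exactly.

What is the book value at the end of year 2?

Depreciable base = $299,851 − $22,400 = $277,451.
Year 1: DB = ⌊$299,851 × 150%/6⌋ = $74,962; SL = ⌊$277,451/6⌋ = $46,241 → take DB $74,962. Book value $224,889.
Year 2: DB = ⌊$224,889 × 150%/6⌋ = $56,222; SL = ⌊$202,489/5⌋ = $40,497 → take DB $56,222. Book value $168,667.

$168,667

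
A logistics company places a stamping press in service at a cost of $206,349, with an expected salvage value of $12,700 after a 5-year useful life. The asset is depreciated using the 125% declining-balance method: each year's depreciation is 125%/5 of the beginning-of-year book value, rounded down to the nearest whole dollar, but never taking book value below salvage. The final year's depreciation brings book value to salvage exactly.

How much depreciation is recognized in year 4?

Depreciable base = $206,349 − $12,700 = $193,649.
Year 1: ⌊$206,349 × 125%/5⌋ = $51,587. Book value $154,762.
Year 2: ⌊$154,762 × 125%/5⌋ = $38,690. Book value $116,072.
Year 3: ⌊$116,072 × 125%/5⌋ = $29,018. Book value $87,054.
Year 4: ⌊$87,054 × 125%/5⌋ = $21,763. Book value $65,291.

$21,763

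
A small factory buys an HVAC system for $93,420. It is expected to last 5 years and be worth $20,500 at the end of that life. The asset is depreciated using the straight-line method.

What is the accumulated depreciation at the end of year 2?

$29,168

Depreciable base = $93,420 − $20,500 = $72,920.
Annual expense = $72,920 / 5 = $14,584.
End of year 1: book value $78,836.
End of year 2: book value $64,252.
Accumulated through year 2 = $93,420 − $64,252 = $29,168.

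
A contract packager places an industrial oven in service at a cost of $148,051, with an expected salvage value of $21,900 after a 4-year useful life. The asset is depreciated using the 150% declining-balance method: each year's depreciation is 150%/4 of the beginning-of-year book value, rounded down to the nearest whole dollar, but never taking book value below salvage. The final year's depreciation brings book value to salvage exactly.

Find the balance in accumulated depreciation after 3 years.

$111,905

Depreciable base = $148,051 − $21,900 = $126,151.
Year 1: ⌊$148,051 × 150%/4⌋ = $55,519. Book value $92,532.
Year 2: ⌊$92,532 × 150%/4⌋ = $34,699. Book value $57,833.
Year 3: ⌊$57,833 × 150%/4⌋ = $21,687. Book value $36,146.
Accumulated through year 3 = $148,051 − $36,146 = $111,905.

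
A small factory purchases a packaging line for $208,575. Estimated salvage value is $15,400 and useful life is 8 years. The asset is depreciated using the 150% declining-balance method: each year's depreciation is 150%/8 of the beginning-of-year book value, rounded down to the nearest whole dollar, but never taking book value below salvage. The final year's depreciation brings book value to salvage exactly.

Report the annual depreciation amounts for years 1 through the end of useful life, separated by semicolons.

Depreciable base = $208,575 − $15,400 = $193,175.
Year 1: ⌊$208,575 × 150%/8⌋ = $39,107. Book value $169,468.
Year 2: ⌊$169,468 × 150%/8⌋ = $31,775. Book value $137,693.
Year 3: ⌊$137,693 × 150%/8⌋ = $25,817. Book value $111,876.
Year 4: ⌊$111,876 × 150%/8⌋ = $20,976. Book value $90,900.
Year 5: ⌊$90,900 × 150%/8⌋ = $17,043. Book value $73,857.
Year 6: ⌊$73,857 × 150%/8⌋ = $13,848. Book value $60,009.
Year 7: ⌊$60,009 × 150%/8⌋ = $11,251. Book value $48,758.
Year 8 (final): $48,758 − $15,400 = $33,358. Book value $15,400.

$39,107; $31,775; $25,817; $20,976; $17,043; $13,848; $11,251; $33,358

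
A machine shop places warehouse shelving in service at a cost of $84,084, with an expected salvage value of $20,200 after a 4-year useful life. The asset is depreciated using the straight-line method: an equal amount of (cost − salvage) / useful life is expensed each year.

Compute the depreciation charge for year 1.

Depreciable base = $84,084 − $20,200 = $63,884.
Annual expense = $63,884 / 4 = $15,971.

$15,971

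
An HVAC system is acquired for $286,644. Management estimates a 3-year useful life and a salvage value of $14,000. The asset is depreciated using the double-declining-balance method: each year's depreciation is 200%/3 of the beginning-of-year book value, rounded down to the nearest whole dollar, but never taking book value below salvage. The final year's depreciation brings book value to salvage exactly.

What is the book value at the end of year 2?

$31,850

Depreciable base = $286,644 − $14,000 = $272,644.
Year 1: ⌊$286,644 × 200%/3⌋ = $191,096. Book value $95,548.
Year 2: ⌊$95,548 × 200%/3⌋ = $63,698. Book value $31,850.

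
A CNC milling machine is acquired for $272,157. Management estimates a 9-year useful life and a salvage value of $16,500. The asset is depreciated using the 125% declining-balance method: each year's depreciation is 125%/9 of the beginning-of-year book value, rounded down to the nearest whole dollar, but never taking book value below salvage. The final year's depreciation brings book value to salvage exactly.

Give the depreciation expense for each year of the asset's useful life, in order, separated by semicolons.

$37,799; $32,549; $28,029; $24,136; $20,783; $17,897; $15,411; $13,271; $65,782

Depreciable base = $272,157 − $16,500 = $255,657.
Year 1: ⌊$272,157 × 125%/9⌋ = $37,799. Book value $234,358.
Year 2: ⌊$234,358 × 125%/9⌋ = $32,549. Book value $201,809.
Year 3: ⌊$201,809 × 125%/9⌋ = $28,029. Book value $173,780.
Year 4: ⌊$173,780 × 125%/9⌋ = $24,136. Book value $149,644.
Year 5: ⌊$149,644 × 125%/9⌋ = $20,783. Book value $128,861.
Year 6: ⌊$128,861 × 125%/9⌋ = $17,897. Book value $110,964.
Year 7: ⌊$110,964 × 125%/9⌋ = $15,411. Book value $95,553.
Year 8: ⌊$95,553 × 125%/9⌋ = $13,271. Book value $82,282.
Year 9 (final): $82,282 − $16,500 = $65,782. Book value $16,500.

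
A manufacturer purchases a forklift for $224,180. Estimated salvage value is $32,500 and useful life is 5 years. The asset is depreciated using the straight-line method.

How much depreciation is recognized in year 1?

Depreciable base = $224,180 − $32,500 = $191,680.
Annual expense = $191,680 / 5 = $38,336.

$38,336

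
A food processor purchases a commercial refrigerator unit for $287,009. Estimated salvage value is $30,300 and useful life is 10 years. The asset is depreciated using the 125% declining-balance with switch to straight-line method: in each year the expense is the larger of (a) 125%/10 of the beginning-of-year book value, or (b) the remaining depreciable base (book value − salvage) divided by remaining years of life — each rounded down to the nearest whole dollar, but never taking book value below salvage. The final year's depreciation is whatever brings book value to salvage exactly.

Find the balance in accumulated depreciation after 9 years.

Depreciable base = $287,009 − $30,300 = $256,709.
Year 1: DB = ⌊$287,009 × 125%/10⌋ = $35,876; SL = ⌊$256,709/10⌋ = $25,670 → take DB $35,876. Book value $251,133.
Year 2: DB = ⌊$251,133 × 125%/10⌋ = $31,391; SL = ⌊$220,833/9⌋ = $24,537 → take DB $31,391. Book value $219,742.
Year 3: DB = ⌊$219,742 × 125%/10⌋ = $27,467; SL = ⌊$189,442/8⌋ = $23,680 → take DB $27,467. Book value $192,275.
Year 4: DB = ⌊$192,275 × 125%/10⌋ = $24,034; SL = ⌊$161,975/7⌋ = $23,139 → take DB $24,034. Book value $168,241.
Year 5: DB = ⌊$168,241 × 125%/10⌋ = $21,030; SL = ⌊$137,941/6⌋ = $22,990 → take SL $22,990. Book value $145,251.
Year 6: DB = ⌊$145,251 × 125%/10⌋ = $18,156; SL = ⌊$114,951/5⌋ = $22,990 → take SL $22,990. Book value $122,261.
Year 7: DB = ⌊$122,261 × 125%/10⌋ = $15,282; SL = ⌊$91,961/4⌋ = $22,990 → take SL $22,990. Book value $99,271.
Year 8: DB = ⌊$99,271 × 125%/10⌋ = $12,408; SL = ⌊$68,971/3⌋ = $22,990 → take SL $22,990. Book value $76,281.
Year 9: DB = ⌊$76,281 × 125%/10⌋ = $9,535; SL = ⌊$45,981/2⌋ = $22,990 → take SL $22,990. Book value $53,291.
Accumulated through year 9 = $287,009 − $53,291 = $233,718.

$233,718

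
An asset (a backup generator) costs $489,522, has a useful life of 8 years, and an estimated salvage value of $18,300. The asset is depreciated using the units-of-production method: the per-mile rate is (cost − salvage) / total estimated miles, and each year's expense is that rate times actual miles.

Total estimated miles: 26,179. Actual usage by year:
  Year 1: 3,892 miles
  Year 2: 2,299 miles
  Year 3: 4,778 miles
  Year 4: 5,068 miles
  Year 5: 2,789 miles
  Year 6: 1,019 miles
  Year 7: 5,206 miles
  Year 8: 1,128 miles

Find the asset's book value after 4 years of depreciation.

$200,856

Depreciable base = $489,522 − $18,300 = $471,222.
Rate = $471,222 / 26,179 miles = $18 per mile.
Year 1: 3,892 × $18 = $70,056. Book value $419,466.
Year 2: 2,299 × $18 = $41,382. Book value $378,084.
Year 3: 4,778 × $18 = $86,004. Book value $292,080.
Year 4: 5,068 × $18 = $91,224. Book value $200,856.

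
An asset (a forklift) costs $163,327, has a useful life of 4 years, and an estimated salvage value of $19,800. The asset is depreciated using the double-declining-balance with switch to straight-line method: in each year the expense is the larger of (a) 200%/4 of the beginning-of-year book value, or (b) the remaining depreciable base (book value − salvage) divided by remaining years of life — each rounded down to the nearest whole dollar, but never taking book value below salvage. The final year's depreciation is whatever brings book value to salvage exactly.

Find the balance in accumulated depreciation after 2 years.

$122,495

Depreciable base = $163,327 − $19,800 = $143,527.
Year 1: DB = ⌊$163,327 × 200%/4⌋ = $81,663; SL = ⌊$143,527/4⌋ = $35,881 → take DB $81,663. Book value $81,664.
Year 2: DB = ⌊$81,664 × 200%/4⌋ = $40,832; SL = ⌊$61,864/3⌋ = $20,621 → take DB $40,832. Book value $40,832.
Accumulated through year 2 = $163,327 − $40,832 = $122,495.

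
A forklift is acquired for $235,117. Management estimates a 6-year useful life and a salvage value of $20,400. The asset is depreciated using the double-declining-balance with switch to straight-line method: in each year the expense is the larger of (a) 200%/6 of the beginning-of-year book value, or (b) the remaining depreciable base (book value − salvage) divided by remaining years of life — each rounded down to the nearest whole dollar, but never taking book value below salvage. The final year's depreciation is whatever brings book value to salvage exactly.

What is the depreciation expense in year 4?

$23,221

Depreciable base = $235,117 − $20,400 = $214,717.
Year 1: DB = ⌊$235,117 × 200%/6⌋ = $78,372; SL = ⌊$214,717/6⌋ = $35,786 → take DB $78,372. Book value $156,745.
Year 2: DB = ⌊$156,745 × 200%/6⌋ = $52,248; SL = ⌊$136,345/5⌋ = $27,269 → take DB $52,248. Book value $104,497.
Year 3: DB = ⌊$104,497 × 200%/6⌋ = $34,832; SL = ⌊$84,097/4⌋ = $21,024 → take DB $34,832. Book value $69,665.
Year 4: DB = ⌊$69,665 × 200%/6⌋ = $23,221; SL = ⌊$49,265/3⌋ = $16,421 → take DB $23,221. Book value $46,444.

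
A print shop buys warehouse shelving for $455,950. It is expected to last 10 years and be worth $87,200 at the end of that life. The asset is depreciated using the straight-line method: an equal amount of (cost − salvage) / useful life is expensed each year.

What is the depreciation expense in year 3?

Depreciable base = $455,950 − $87,200 = $368,750.
Annual expense = $368,750 / 10 = $36,875.

$36,875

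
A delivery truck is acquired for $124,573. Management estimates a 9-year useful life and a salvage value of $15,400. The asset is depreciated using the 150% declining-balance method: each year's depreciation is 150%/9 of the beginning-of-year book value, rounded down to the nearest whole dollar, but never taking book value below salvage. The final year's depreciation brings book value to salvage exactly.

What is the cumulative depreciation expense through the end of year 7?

$89,805

Depreciable base = $124,573 − $15,400 = $109,173.
Year 1: ⌊$124,573 × 150%/9⌋ = $20,762. Book value $103,811.
Year 2: ⌊$103,811 × 150%/9⌋ = $17,301. Book value $86,510.
Year 3: ⌊$86,510 × 150%/9⌋ = $14,418. Book value $72,092.
Year 4: ⌊$72,092 × 150%/9⌋ = $12,015. Book value $60,077.
Year 5: ⌊$60,077 × 150%/9⌋ = $10,012. Book value $50,065.
Year 6: ⌊$50,065 × 150%/9⌋ = $8,344. Book value $41,721.
Year 7: ⌊$41,721 × 150%/9⌋ = $6,953. Book value $34,768.
Accumulated through year 7 = $124,573 − $34,768 = $89,805.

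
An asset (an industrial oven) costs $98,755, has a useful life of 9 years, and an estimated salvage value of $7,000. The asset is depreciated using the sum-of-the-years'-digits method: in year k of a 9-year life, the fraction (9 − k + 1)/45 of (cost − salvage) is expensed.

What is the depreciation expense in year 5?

$10,195

Depreciable base = $98,755 − $7,000 = $91,755.
Sum of the years' digits = 9+8+7+6+5+4+3+2+1 = 45.
Year 1: $91,755 × 9/45 = $18,351. Book value $80,404.
Year 2: $91,755 × 8/45 = $16,312. Book value $64,092.
Year 3: $91,755 × 7/45 = $14,273. Book value $49,819.
Year 4: $91,755 × 6/45 = $12,234. Book value $37,585.
Year 5: $91,755 × 5/45 = $10,195. Book value $27,390.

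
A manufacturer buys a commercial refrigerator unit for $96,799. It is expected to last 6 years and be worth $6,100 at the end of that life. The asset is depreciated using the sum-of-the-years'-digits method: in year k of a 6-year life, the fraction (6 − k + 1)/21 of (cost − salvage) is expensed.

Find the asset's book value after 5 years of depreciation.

$10,419

Depreciable base = $96,799 − $6,100 = $90,699.
Sum of the years' digits = 6+5+4+3+2+1 = 21.
Year 1: $90,699 × 6/21 = $25,914. Book value $70,885.
Year 2: $90,699 × 5/21 = $21,595. Book value $49,290.
Year 3: $90,699 × 4/21 = $17,276. Book value $32,014.
Year 4: $90,699 × 3/21 = $12,957. Book value $19,057.
Year 5: $90,699 × 2/21 = $8,638. Book value $10,419.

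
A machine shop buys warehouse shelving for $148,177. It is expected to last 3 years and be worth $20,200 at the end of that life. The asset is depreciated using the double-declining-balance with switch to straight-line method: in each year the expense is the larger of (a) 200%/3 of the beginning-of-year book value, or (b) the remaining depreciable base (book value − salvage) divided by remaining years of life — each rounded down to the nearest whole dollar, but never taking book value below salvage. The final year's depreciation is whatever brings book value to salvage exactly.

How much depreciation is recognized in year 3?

Depreciable base = $148,177 − $20,200 = $127,977.
Year 1: DB = ⌊$148,177 × 200%/3⌋ = $98,784; SL = ⌊$127,977/3⌋ = $42,659 → take DB $98,784. Book value $49,393.
Year 2: DB = ⌊$49,393 × 200%/3⌋ = $32,928; SL = ⌊$29,193/2⌋ = $14,596 → take DB $32,928, capped at $29,193. Book value $20,200.
Year 3 (final): $20,200 − $20,200 = $0. Book value $20,200.

$0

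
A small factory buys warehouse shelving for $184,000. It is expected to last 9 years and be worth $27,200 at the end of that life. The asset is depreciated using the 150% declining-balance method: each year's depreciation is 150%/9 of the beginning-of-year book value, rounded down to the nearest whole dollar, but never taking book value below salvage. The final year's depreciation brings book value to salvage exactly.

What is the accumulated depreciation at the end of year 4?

Depreciable base = $184,000 − $27,200 = $156,800.
Year 1: ⌊$184,000 × 150%/9⌋ = $30,666. Book value $153,334.
Year 2: ⌊$153,334 × 150%/9⌋ = $25,555. Book value $127,779.
Year 3: ⌊$127,779 × 150%/9⌋ = $21,296. Book value $106,483.
Year 4: ⌊$106,483 × 150%/9⌋ = $17,747. Book value $88,736.
Accumulated through year 4 = $184,000 − $88,736 = $95,264.

$95,264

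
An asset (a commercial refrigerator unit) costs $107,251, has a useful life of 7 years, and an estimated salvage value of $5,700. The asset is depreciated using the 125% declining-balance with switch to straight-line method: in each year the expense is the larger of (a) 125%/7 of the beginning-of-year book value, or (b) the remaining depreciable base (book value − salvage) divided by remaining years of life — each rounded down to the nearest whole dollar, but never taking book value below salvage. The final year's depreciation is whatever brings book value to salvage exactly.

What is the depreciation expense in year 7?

Depreciable base = $107,251 − $5,700 = $101,551.
Year 1: DB = ⌊$107,251 × 125%/7⌋ = $19,151; SL = ⌊$101,551/7⌋ = $14,507 → take DB $19,151. Book value $88,100.
Year 2: DB = ⌊$88,100 × 125%/7⌋ = $15,732; SL = ⌊$82,400/6⌋ = $13,733 → take DB $15,732. Book value $72,368.
Year 3: DB = ⌊$72,368 × 125%/7⌋ = $12,922; SL = ⌊$66,668/5⌋ = $13,333 → take SL $13,333. Book value $59,035.
Year 4: DB = ⌊$59,035 × 125%/7⌋ = $10,541; SL = ⌊$53,335/4⌋ = $13,333 → take SL $13,333. Book value $45,702.
Year 5: DB = ⌊$45,702 × 125%/7⌋ = $8,161; SL = ⌊$40,002/3⌋ = $13,334 → take SL $13,334. Book value $32,368.
Year 6: DB = ⌊$32,368 × 125%/7⌋ = $5,780; SL = ⌊$26,668/2⌋ = $13,334 → take SL $13,334. Book value $19,034.
Year 7 (final): $19,034 − $5,700 = $13,334. Book value $5,700.

$13,334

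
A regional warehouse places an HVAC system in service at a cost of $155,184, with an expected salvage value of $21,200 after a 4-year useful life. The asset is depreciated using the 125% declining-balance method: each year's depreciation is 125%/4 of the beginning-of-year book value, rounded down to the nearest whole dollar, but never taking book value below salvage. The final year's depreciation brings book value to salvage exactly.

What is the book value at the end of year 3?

Depreciable base = $155,184 − $21,200 = $133,984.
Year 1: ⌊$155,184 × 125%/4⌋ = $48,495. Book value $106,689.
Year 2: ⌊$106,689 × 125%/4⌋ = $33,340. Book value $73,349.
Year 3: ⌊$73,349 × 125%/4⌋ = $22,921. Book value $50,428.

$50,428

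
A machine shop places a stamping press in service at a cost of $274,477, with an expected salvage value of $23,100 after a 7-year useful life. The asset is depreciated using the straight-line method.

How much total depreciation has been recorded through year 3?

Depreciable base = $274,477 − $23,100 = $251,377.
Annual expense = $251,377 / 7 = $35,911.
End of year 1: book value $238,566.
End of year 2: book value $202,655.
End of year 3: book value $166,744.
Accumulated through year 3 = $274,477 − $166,744 = $107,733.

$107,733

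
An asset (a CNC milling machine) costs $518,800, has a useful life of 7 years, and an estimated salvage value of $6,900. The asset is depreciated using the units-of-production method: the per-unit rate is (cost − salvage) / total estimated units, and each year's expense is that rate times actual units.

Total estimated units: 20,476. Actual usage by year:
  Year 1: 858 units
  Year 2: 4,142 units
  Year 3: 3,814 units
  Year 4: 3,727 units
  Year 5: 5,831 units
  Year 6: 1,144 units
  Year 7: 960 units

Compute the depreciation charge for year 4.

$93,175

Depreciable base = $518,800 − $6,900 = $511,900.
Rate = $511,900 / 20,476 units = $25 per unit.
Year 1: 858 × $25 = $21,450. Book value $497,350.
Year 2: 4,142 × $25 = $103,550. Book value $393,800.
Year 3: 3,814 × $25 = $95,350. Book value $298,450.
Year 4: 3,727 × $25 = $93,175. Book value $205,275.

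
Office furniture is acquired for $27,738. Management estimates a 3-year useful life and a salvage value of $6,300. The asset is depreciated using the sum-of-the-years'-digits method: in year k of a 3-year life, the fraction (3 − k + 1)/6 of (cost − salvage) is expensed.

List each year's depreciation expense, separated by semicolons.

$10,719; $7,146; $3,573

Depreciable base = $27,738 − $6,300 = $21,438.
Sum of the years' digits = 3+2+1 = 6.
Year 1: $21,438 × 3/6 = $10,719. Book value $17,019.
Year 2: $21,438 × 2/6 = $7,146. Book value $9,873.
Year 3: $21,438 × 1/6 = $3,573. Book value $6,300.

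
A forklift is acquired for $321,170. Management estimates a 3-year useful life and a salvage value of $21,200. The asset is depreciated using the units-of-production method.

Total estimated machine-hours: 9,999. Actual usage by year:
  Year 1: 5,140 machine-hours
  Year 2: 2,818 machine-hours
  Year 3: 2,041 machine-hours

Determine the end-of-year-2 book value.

Depreciable base = $321,170 − $21,200 = $299,970.
Rate = $299,970 / 9,999 machine-hours = $30 per machine-hour.
Year 1: 5,140 × $30 = $154,200. Book value $166,970.
Year 2: 2,818 × $30 = $84,540. Book value $82,430.

$82,430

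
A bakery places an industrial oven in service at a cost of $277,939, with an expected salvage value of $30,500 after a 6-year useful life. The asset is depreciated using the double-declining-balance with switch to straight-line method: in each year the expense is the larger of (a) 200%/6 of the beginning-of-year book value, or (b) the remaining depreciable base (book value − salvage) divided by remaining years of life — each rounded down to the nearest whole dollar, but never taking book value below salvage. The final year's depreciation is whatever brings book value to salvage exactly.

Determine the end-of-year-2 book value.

Depreciable base = $277,939 − $30,500 = $247,439.
Year 1: DB = ⌊$277,939 × 200%/6⌋ = $92,646; SL = ⌊$247,439/6⌋ = $41,239 → take DB $92,646. Book value $185,293.
Year 2: DB = ⌊$185,293 × 200%/6⌋ = $61,764; SL = ⌊$154,793/5⌋ = $30,958 → take DB $61,764. Book value $123,529.

$123,529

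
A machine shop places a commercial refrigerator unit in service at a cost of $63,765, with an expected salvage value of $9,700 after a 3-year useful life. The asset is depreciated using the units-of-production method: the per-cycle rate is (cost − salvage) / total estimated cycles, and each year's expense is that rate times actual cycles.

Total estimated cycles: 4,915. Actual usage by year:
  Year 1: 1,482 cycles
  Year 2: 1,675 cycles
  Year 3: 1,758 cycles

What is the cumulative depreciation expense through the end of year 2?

Depreciable base = $63,765 − $9,700 = $54,065.
Rate = $54,065 / 4,915 cycles = $11 per cycle.
Year 1: 1,482 × $11 = $16,302. Book value $47,463.
Year 2: 1,675 × $11 = $18,425. Book value $29,038.
Accumulated through year 2 = $63,765 − $29,038 = $34,727.

$34,727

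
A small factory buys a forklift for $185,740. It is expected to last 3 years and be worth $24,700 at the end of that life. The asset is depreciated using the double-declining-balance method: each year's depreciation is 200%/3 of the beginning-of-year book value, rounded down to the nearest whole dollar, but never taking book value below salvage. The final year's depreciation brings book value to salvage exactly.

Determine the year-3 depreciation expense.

$0

Depreciable base = $185,740 − $24,700 = $161,040.
Year 1: ⌊$185,740 × 200%/3⌋ = $123,826. Book value $61,914.
Year 2: ⌊$61,914 × 200%/3⌋ = $41,276, capped at $37,214. Book value $24,700.
Year 3 (final): $24,700 − $24,700 = $0. Book value $24,700.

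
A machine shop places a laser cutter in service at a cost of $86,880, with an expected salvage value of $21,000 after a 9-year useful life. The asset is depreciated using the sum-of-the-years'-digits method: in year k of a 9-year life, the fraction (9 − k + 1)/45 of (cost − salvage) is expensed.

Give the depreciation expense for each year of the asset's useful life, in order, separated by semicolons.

$13,176; $11,712; $10,248; $8,784; $7,320; $5,856; $4,392; $2,928; $1,464

Depreciable base = $86,880 − $21,000 = $65,880.
Sum of the years' digits = 9+8+7+6+5+4+3+2+1 = 45.
Year 1: $65,880 × 9/45 = $13,176. Book value $73,704.
Year 2: $65,880 × 8/45 = $11,712. Book value $61,992.
Year 3: $65,880 × 7/45 = $10,248. Book value $51,744.
Year 4: $65,880 × 6/45 = $8,784. Book value $42,960.
Year 5: $65,880 × 5/45 = $7,320. Book value $35,640.
Year 6: $65,880 × 4/45 = $5,856. Book value $29,784.
Year 7: $65,880 × 3/45 = $4,392. Book value $25,392.
Year 8: $65,880 × 2/45 = $2,928. Book value $22,464.
Year 9: $65,880 × 1/45 = $1,464. Book value $21,000.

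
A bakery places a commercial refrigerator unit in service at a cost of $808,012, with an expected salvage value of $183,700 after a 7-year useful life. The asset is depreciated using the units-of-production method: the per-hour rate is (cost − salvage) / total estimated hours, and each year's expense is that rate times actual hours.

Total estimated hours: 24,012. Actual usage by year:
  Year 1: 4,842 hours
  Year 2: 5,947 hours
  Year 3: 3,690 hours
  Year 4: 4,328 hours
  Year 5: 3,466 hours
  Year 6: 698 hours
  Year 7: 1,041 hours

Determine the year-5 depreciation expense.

Depreciable base = $808,012 − $183,700 = $624,312.
Rate = $624,312 / 24,012 hours = $26 per hour.
Year 1: 4,842 × $26 = $125,892. Book value $682,120.
Year 2: 5,947 × $26 = $154,622. Book value $527,498.
Year 3: 3,690 × $26 = $95,940. Book value $431,558.
Year 4: 4,328 × $26 = $112,528. Book value $319,030.
Year 5: 3,466 × $26 = $90,116. Book value $228,914.

$90,116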